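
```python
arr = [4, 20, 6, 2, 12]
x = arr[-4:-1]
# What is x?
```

arr has length 5. The slice arr[-4:-1] selects indices [1, 2, 3] (1->20, 2->6, 3->2), giving [20, 6, 2].

[20, 6, 2]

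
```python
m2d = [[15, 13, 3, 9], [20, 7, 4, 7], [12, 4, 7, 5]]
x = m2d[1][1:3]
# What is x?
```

m2d[1] = [20, 7, 4, 7]. m2d[1] has length 4. The slice m2d[1][1:3] selects indices [1, 2] (1->7, 2->4), giving [7, 4].

[7, 4]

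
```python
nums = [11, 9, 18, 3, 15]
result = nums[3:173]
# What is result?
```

nums has length 5. The slice nums[3:173] selects indices [3, 4] (3->3, 4->15), giving [3, 15].

[3, 15]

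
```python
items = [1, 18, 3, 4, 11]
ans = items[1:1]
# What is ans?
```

items has length 5. The slice items[1:1] resolves to an empty index range, so the result is [].

[]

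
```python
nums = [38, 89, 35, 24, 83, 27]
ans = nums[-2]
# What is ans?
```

nums has length 6. Negative index -2 maps to positive index 6 + (-2) = 4. nums[4] = 83.

83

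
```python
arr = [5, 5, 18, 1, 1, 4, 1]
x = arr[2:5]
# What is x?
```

arr has length 7. The slice arr[2:5] selects indices [2, 3, 4] (2->18, 3->1, 4->1), giving [18, 1, 1].

[18, 1, 1]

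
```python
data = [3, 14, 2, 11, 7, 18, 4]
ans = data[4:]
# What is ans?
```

data has length 7. The slice data[4:] selects indices [4, 5, 6] (4->7, 5->18, 6->4), giving [7, 18, 4].

[7, 18, 4]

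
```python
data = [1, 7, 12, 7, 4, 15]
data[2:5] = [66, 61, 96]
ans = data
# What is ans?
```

data starts as [1, 7, 12, 7, 4, 15] (length 6). The slice data[2:5] covers indices [2, 3, 4] with values [12, 7, 4]. Replacing that slice with [66, 61, 96] (same length) produces [1, 7, 66, 61, 96, 15].

[1, 7, 66, 61, 96, 15]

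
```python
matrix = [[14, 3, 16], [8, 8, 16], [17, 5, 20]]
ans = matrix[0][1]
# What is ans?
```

matrix[0] = [14, 3, 16]. Taking column 1 of that row yields 3.

3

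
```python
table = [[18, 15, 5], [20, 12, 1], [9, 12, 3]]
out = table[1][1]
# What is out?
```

table[1] = [20, 12, 1]. Taking column 1 of that row yields 12.

12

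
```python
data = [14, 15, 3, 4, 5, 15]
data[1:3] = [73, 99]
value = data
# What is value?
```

data starts as [14, 15, 3, 4, 5, 15] (length 6). The slice data[1:3] covers indices [1, 2] with values [15, 3]. Replacing that slice with [73, 99] (same length) produces [14, 73, 99, 4, 5, 15].

[14, 73, 99, 4, 5, 15]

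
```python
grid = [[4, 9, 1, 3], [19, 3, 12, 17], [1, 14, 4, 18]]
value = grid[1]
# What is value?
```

grid has 3 rows. Row 1 is [19, 3, 12, 17].

[19, 3, 12, 17]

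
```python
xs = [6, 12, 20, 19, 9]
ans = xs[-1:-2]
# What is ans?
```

xs has length 5. The slice xs[-1:-2] resolves to an empty index range, so the result is [].

[]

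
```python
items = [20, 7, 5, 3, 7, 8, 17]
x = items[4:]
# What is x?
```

items has length 7. The slice items[4:] selects indices [4, 5, 6] (4->7, 5->8, 6->17), giving [7, 8, 17].

[7, 8, 17]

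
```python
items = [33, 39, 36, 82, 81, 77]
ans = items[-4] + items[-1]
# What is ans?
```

items has length 6. Negative index -4 maps to positive index 6 + (-4) = 2. items[2] = 36.
items has length 6. Negative index -1 maps to positive index 6 + (-1) = 5. items[5] = 77.
Sum: 36 + 77 = 113.

113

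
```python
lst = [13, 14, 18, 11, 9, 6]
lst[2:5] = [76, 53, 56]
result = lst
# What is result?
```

lst starts as [13, 14, 18, 11, 9, 6] (length 6). The slice lst[2:5] covers indices [2, 3, 4] with values [18, 11, 9]. Replacing that slice with [76, 53, 56] (same length) produces [13, 14, 76, 53, 56, 6].

[13, 14, 76, 53, 56, 6]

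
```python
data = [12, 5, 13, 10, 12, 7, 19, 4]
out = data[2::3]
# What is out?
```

data has length 8. The slice data[2::3] selects indices [2, 5] (2->13, 5->7), giving [13, 7].

[13, 7]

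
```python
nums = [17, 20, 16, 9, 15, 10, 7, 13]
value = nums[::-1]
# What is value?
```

nums has length 8. The slice nums[::-1] selects indices [7, 6, 5, 4, 3, 2, 1, 0] (7->13, 6->7, 5->10, 4->15, 3->9, 2->16, 1->20, 0->17), giving [13, 7, 10, 15, 9, 16, 20, 17].

[13, 7, 10, 15, 9, 16, 20, 17]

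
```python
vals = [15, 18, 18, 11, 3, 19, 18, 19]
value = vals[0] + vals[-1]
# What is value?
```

vals has length 8. vals[0] = 15.
vals has length 8. Negative index -1 maps to positive index 8 + (-1) = 7. vals[7] = 19.
Sum: 15 + 19 = 34.

34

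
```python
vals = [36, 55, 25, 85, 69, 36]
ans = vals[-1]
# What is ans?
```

vals has length 6. Negative index -1 maps to positive index 6 + (-1) = 5. vals[5] = 36.

36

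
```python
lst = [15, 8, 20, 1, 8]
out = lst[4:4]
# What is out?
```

lst has length 5. The slice lst[4:4] resolves to an empty index range, so the result is [].

[]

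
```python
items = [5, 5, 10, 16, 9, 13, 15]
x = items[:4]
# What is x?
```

items has length 7. The slice items[:4] selects indices [0, 1, 2, 3] (0->5, 1->5, 2->10, 3->16), giving [5, 5, 10, 16].

[5, 5, 10, 16]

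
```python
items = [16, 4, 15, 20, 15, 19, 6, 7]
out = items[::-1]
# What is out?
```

items has length 8. The slice items[::-1] selects indices [7, 6, 5, 4, 3, 2, 1, 0] (7->7, 6->6, 5->19, 4->15, 3->20, 2->15, 1->4, 0->16), giving [7, 6, 19, 15, 20, 15, 4, 16].

[7, 6, 19, 15, 20, 15, 4, 16]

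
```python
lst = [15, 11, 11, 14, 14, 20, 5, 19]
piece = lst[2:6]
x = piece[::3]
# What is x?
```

lst has length 8. The slice lst[2:6] selects indices [2, 3, 4, 5] (2->11, 3->14, 4->14, 5->20), giving [11, 14, 14, 20]. So piece = [11, 14, 14, 20]. piece has length 4. The slice piece[::3] selects indices [0, 3] (0->11, 3->20), giving [11, 20].

[11, 20]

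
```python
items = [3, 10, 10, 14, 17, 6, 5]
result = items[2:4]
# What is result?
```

items has length 7. The slice items[2:4] selects indices [2, 3] (2->10, 3->14), giving [10, 14].

[10, 14]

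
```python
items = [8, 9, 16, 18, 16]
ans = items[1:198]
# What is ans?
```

items has length 5. The slice items[1:198] selects indices [1, 2, 3, 4] (1->9, 2->16, 3->18, 4->16), giving [9, 16, 18, 16].

[9, 16, 18, 16]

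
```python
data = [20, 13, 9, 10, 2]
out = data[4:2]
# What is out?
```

data has length 5. The slice data[4:2] resolves to an empty index range, so the result is [].

[]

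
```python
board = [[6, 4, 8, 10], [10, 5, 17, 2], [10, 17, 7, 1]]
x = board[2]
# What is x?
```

board has 3 rows. Row 2 is [10, 17, 7, 1].

[10, 17, 7, 1]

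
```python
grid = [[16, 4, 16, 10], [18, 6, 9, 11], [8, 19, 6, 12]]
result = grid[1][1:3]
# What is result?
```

grid[1] = [18, 6, 9, 11]. grid[1] has length 4. The slice grid[1][1:3] selects indices [1, 2] (1->6, 2->9), giving [6, 9].

[6, 9]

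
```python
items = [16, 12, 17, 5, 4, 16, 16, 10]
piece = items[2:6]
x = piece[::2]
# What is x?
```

items has length 8. The slice items[2:6] selects indices [2, 3, 4, 5] (2->17, 3->5, 4->4, 5->16), giving [17, 5, 4, 16]. So piece = [17, 5, 4, 16]. piece has length 4. The slice piece[::2] selects indices [0, 2] (0->17, 2->4), giving [17, 4].

[17, 4]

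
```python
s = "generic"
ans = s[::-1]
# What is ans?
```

s has length 7. The slice s[::-1] selects indices [6, 5, 4, 3, 2, 1, 0] (6->'c', 5->'i', 4->'r', 3->'e', 2->'n', 1->'e', 0->'g'), giving 'cireneg'.

'cireneg'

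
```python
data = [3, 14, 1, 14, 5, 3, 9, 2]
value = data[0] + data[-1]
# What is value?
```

data has length 8. data[0] = 3.
data has length 8. Negative index -1 maps to positive index 8 + (-1) = 7. data[7] = 2.
Sum: 3 + 2 = 5.

5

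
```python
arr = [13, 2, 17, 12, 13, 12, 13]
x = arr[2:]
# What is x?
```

arr has length 7. The slice arr[2:] selects indices [2, 3, 4, 5, 6] (2->17, 3->12, 4->13, 5->12, 6->13), giving [17, 12, 13, 12, 13].

[17, 12, 13, 12, 13]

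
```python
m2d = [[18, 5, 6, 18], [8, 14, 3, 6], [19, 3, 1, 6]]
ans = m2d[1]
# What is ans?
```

m2d has 3 rows. Row 1 is [8, 14, 3, 6].

[8, 14, 3, 6]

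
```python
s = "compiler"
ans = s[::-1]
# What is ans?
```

s has length 8. The slice s[::-1] selects indices [7, 6, 5, 4, 3, 2, 1, 0] (7->'r', 6->'e', 5->'l', 4->'i', 3->'p', 2->'m', 1->'o', 0->'c'), giving 'relipmoc'.

'relipmoc'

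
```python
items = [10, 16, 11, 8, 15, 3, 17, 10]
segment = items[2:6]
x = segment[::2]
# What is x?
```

items has length 8. The slice items[2:6] selects indices [2, 3, 4, 5] (2->11, 3->8, 4->15, 5->3), giving [11, 8, 15, 3]. So segment = [11, 8, 15, 3]. segment has length 4. The slice segment[::2] selects indices [0, 2] (0->11, 2->15), giving [11, 15].

[11, 15]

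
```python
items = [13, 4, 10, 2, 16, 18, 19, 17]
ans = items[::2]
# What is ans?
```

items has length 8. The slice items[::2] selects indices [0, 2, 4, 6] (0->13, 2->10, 4->16, 6->19), giving [13, 10, 16, 19].

[13, 10, 16, 19]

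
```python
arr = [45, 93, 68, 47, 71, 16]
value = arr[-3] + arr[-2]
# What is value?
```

arr has length 6. Negative index -3 maps to positive index 6 + (-3) = 3. arr[3] = 47.
arr has length 6. Negative index -2 maps to positive index 6 + (-2) = 4. arr[4] = 71.
Sum: 47 + 71 = 118.

118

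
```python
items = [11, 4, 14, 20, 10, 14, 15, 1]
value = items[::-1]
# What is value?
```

items has length 8. The slice items[::-1] selects indices [7, 6, 5, 4, 3, 2, 1, 0] (7->1, 6->15, 5->14, 4->10, 3->20, 2->14, 1->4, 0->11), giving [1, 15, 14, 10, 20, 14, 4, 11].

[1, 15, 14, 10, 20, 14, 4, 11]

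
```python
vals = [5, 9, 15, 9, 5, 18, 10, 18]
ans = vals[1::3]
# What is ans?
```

vals has length 8. The slice vals[1::3] selects indices [1, 4, 7] (1->9, 4->5, 7->18), giving [9, 5, 18].

[9, 5, 18]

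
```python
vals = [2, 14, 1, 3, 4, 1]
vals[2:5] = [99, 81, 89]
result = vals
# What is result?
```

vals starts as [2, 14, 1, 3, 4, 1] (length 6). The slice vals[2:5] covers indices [2, 3, 4] with values [1, 3, 4]. Replacing that slice with [99, 81, 89] (same length) produces [2, 14, 99, 81, 89, 1].

[2, 14, 99, 81, 89, 1]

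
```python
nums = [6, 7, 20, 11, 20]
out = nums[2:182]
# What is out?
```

nums has length 5. The slice nums[2:182] selects indices [2, 3, 4] (2->20, 3->11, 4->20), giving [20, 11, 20].

[20, 11, 20]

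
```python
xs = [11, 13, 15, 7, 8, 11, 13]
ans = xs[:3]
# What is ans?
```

xs has length 7. The slice xs[:3] selects indices [0, 1, 2] (0->11, 1->13, 2->15), giving [11, 13, 15].

[11, 13, 15]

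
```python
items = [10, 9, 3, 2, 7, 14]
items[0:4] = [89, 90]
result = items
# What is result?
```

items starts as [10, 9, 3, 2, 7, 14] (length 6). The slice items[0:4] covers indices [0, 1, 2, 3] with values [10, 9, 3, 2]. Replacing that slice with [89, 90] (different length) produces [89, 90, 7, 14].

[89, 90, 7, 14]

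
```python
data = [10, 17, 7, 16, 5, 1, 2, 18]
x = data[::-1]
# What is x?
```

data has length 8. The slice data[::-1] selects indices [7, 6, 5, 4, 3, 2, 1, 0] (7->18, 6->2, 5->1, 4->5, 3->16, 2->7, 1->17, 0->10), giving [18, 2, 1, 5, 16, 7, 17, 10].

[18, 2, 1, 5, 16, 7, 17, 10]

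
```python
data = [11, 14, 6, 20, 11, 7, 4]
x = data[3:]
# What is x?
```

data has length 7. The slice data[3:] selects indices [3, 4, 5, 6] (3->20, 4->11, 5->7, 6->4), giving [20, 11, 7, 4].

[20, 11, 7, 4]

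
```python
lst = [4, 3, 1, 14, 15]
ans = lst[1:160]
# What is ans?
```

lst has length 5. The slice lst[1:160] selects indices [1, 2, 3, 4] (1->3, 2->1, 3->14, 4->15), giving [3, 1, 14, 15].

[3, 1, 14, 15]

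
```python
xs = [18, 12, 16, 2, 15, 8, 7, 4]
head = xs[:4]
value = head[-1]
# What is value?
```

xs has length 8. The slice xs[:4] selects indices [0, 1, 2, 3] (0->18, 1->12, 2->16, 3->2), giving [18, 12, 16, 2]. So head = [18, 12, 16, 2]. Then head[-1] = 2.

2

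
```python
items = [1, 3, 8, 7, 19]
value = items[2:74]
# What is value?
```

items has length 5. The slice items[2:74] selects indices [2, 3, 4] (2->8, 3->7, 4->19), giving [8, 7, 19].

[8, 7, 19]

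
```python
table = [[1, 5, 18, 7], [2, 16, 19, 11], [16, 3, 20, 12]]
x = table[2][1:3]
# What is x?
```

table[2] = [16, 3, 20, 12]. table[2] has length 4. The slice table[2][1:3] selects indices [1, 2] (1->3, 2->20), giving [3, 20].

[3, 20]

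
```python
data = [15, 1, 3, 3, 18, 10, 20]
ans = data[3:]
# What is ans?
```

data has length 7. The slice data[3:] selects indices [3, 4, 5, 6] (3->3, 4->18, 5->10, 6->20), giving [3, 18, 10, 20].

[3, 18, 10, 20]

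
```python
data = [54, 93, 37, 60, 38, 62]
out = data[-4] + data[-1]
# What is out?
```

data has length 6. Negative index -4 maps to positive index 6 + (-4) = 2. data[2] = 37.
data has length 6. Negative index -1 maps to positive index 6 + (-1) = 5. data[5] = 62.
Sum: 37 + 62 = 99.

99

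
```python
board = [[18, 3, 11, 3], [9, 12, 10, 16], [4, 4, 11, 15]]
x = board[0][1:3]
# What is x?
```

board[0] = [18, 3, 11, 3]. board[0] has length 4. The slice board[0][1:3] selects indices [1, 2] (1->3, 2->11), giving [3, 11].

[3, 11]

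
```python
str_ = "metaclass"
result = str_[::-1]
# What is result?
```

str_ has length 9. The slice str_[::-1] selects indices [8, 7, 6, 5, 4, 3, 2, 1, 0] (8->'s', 7->'s', 6->'a', 5->'l', 4->'c', 3->'a', 2->'t', 1->'e', 0->'m'), giving 'ssalcatem'.

'ssalcatem'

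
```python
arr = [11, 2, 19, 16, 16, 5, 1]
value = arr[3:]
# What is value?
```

arr has length 7. The slice arr[3:] selects indices [3, 4, 5, 6] (3->16, 4->16, 5->5, 6->1), giving [16, 16, 5, 1].

[16, 16, 5, 1]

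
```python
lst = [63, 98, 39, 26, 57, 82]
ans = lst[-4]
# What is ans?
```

lst has length 6. Negative index -4 maps to positive index 6 + (-4) = 2. lst[2] = 39.

39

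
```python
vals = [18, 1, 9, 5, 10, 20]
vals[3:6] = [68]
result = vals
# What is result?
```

vals starts as [18, 1, 9, 5, 10, 20] (length 6). The slice vals[3:6] covers indices [3, 4, 5] with values [5, 10, 20]. Replacing that slice with [68] (different length) produces [18, 1, 9, 68].

[18, 1, 9, 68]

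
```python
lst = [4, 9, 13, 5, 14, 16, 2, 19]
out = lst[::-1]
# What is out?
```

lst has length 8. The slice lst[::-1] selects indices [7, 6, 5, 4, 3, 2, 1, 0] (7->19, 6->2, 5->16, 4->14, 3->5, 2->13, 1->9, 0->4), giving [19, 2, 16, 14, 5, 13, 9, 4].

[19, 2, 16, 14, 5, 13, 9, 4]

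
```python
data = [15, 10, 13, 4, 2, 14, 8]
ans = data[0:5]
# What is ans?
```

data has length 7. The slice data[0:5] selects indices [0, 1, 2, 3, 4] (0->15, 1->10, 2->13, 3->4, 4->2), giving [15, 10, 13, 4, 2].

[15, 10, 13, 4, 2]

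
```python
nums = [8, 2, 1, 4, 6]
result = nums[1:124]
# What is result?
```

nums has length 5. The slice nums[1:124] selects indices [1, 2, 3, 4] (1->2, 2->1, 3->4, 4->6), giving [2, 1, 4, 6].

[2, 1, 4, 6]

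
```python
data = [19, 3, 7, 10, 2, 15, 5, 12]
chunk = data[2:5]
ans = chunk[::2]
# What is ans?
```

data has length 8. The slice data[2:5] selects indices [2, 3, 4] (2->7, 3->10, 4->2), giving [7, 10, 2]. So chunk = [7, 10, 2]. chunk has length 3. The slice chunk[::2] selects indices [0, 2] (0->7, 2->2), giving [7, 2].

[7, 2]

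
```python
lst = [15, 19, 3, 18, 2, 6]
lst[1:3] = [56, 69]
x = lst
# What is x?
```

lst starts as [15, 19, 3, 18, 2, 6] (length 6). The slice lst[1:3] covers indices [1, 2] with values [19, 3]. Replacing that slice with [56, 69] (same length) produces [15, 56, 69, 18, 2, 6].

[15, 56, 69, 18, 2, 6]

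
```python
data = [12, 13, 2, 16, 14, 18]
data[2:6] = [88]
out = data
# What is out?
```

data starts as [12, 13, 2, 16, 14, 18] (length 6). The slice data[2:6] covers indices [2, 3, 4, 5] with values [2, 16, 14, 18]. Replacing that slice with [88] (different length) produces [12, 13, 88].

[12, 13, 88]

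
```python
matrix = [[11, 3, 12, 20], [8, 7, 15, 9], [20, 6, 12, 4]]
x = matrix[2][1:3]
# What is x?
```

matrix[2] = [20, 6, 12, 4]. matrix[2] has length 4. The slice matrix[2][1:3] selects indices [1, 2] (1->6, 2->12), giving [6, 12].

[6, 12]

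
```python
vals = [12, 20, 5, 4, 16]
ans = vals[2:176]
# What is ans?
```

vals has length 5. The slice vals[2:176] selects indices [2, 3, 4] (2->5, 3->4, 4->16), giving [5, 4, 16].

[5, 4, 16]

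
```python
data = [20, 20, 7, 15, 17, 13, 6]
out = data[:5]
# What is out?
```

data has length 7. The slice data[:5] selects indices [0, 1, 2, 3, 4] (0->20, 1->20, 2->7, 3->15, 4->17), giving [20, 20, 7, 15, 17].

[20, 20, 7, 15, 17]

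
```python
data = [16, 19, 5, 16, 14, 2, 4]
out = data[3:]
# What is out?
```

data has length 7. The slice data[3:] selects indices [3, 4, 5, 6] (3->16, 4->14, 5->2, 6->4), giving [16, 14, 2, 4].

[16, 14, 2, 4]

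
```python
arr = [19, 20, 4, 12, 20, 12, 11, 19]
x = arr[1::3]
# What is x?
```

arr has length 8. The slice arr[1::3] selects indices [1, 4, 7] (1->20, 4->20, 7->19), giving [20, 20, 19].

[20, 20, 19]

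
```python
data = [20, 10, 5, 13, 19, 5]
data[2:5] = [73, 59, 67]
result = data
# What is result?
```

data starts as [20, 10, 5, 13, 19, 5] (length 6). The slice data[2:5] covers indices [2, 3, 4] with values [5, 13, 19]. Replacing that slice with [73, 59, 67] (same length) produces [20, 10, 73, 59, 67, 5].

[20, 10, 73, 59, 67, 5]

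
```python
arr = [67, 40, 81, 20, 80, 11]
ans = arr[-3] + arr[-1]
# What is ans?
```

arr has length 6. Negative index -3 maps to positive index 6 + (-3) = 3. arr[3] = 20.
arr has length 6. Negative index -1 maps to positive index 6 + (-1) = 5. arr[5] = 11.
Sum: 20 + 11 = 31.

31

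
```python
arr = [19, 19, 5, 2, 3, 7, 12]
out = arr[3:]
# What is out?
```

arr has length 7. The slice arr[3:] selects indices [3, 4, 5, 6] (3->2, 4->3, 5->7, 6->12), giving [2, 3, 7, 12].

[2, 3, 7, 12]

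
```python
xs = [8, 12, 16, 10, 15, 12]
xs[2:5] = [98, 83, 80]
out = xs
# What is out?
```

xs starts as [8, 12, 16, 10, 15, 12] (length 6). The slice xs[2:5] covers indices [2, 3, 4] with values [16, 10, 15]. Replacing that slice with [98, 83, 80] (same length) produces [8, 12, 98, 83, 80, 12].

[8, 12, 98, 83, 80, 12]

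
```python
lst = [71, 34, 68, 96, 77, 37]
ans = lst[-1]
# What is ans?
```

lst has length 6. Negative index -1 maps to positive index 6 + (-1) = 5. lst[5] = 37.

37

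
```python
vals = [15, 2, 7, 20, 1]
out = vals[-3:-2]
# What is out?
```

vals has length 5. The slice vals[-3:-2] selects indices [2] (2->7), giving [7].

[7]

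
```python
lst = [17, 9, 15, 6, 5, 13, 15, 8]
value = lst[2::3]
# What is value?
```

lst has length 8. The slice lst[2::3] selects indices [2, 5] (2->15, 5->13), giving [15, 13].

[15, 13]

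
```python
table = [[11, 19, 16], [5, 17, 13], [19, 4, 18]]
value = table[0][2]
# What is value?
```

table[0] = [11, 19, 16]. Taking column 2 of that row yields 16.

16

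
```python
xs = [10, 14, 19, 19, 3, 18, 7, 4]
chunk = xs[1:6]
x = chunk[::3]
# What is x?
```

xs has length 8. The slice xs[1:6] selects indices [1, 2, 3, 4, 5] (1->14, 2->19, 3->19, 4->3, 5->18), giving [14, 19, 19, 3, 18]. So chunk = [14, 19, 19, 3, 18]. chunk has length 5. The slice chunk[::3] selects indices [0, 3] (0->14, 3->3), giving [14, 3].

[14, 3]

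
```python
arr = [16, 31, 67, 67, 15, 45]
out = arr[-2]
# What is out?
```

arr has length 6. Negative index -2 maps to positive index 6 + (-2) = 4. arr[4] = 15.

15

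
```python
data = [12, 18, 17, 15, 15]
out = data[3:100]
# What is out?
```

data has length 5. The slice data[3:100] selects indices [3, 4] (3->15, 4->15), giving [15, 15].

[15, 15]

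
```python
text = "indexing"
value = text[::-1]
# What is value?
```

text has length 8. The slice text[::-1] selects indices [7, 6, 5, 4, 3, 2, 1, 0] (7->'g', 6->'n', 5->'i', 4->'x', 3->'e', 2->'d', 1->'n', 0->'i'), giving 'gnixedni'.

'gnixedni'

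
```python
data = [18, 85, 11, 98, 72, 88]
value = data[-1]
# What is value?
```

data has length 6. Negative index -1 maps to positive index 6 + (-1) = 5. data[5] = 88.

88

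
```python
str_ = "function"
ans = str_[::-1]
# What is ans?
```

str_ has length 8. The slice str_[::-1] selects indices [7, 6, 5, 4, 3, 2, 1, 0] (7->'n', 6->'o', 5->'i', 4->'t', 3->'c', 2->'n', 1->'u', 0->'f'), giving 'noitcnuf'.

'noitcnuf'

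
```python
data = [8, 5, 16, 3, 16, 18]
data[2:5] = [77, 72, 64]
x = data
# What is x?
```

data starts as [8, 5, 16, 3, 16, 18] (length 6). The slice data[2:5] covers indices [2, 3, 4] with values [16, 3, 16]. Replacing that slice with [77, 72, 64] (same length) produces [8, 5, 77, 72, 64, 18].

[8, 5, 77, 72, 64, 18]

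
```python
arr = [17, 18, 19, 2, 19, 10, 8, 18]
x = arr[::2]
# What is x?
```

arr has length 8. The slice arr[::2] selects indices [0, 2, 4, 6] (0->17, 2->19, 4->19, 6->8), giving [17, 19, 19, 8].

[17, 19, 19, 8]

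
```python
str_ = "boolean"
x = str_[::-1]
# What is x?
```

str_ has length 7. The slice str_[::-1] selects indices [6, 5, 4, 3, 2, 1, 0] (6->'n', 5->'a', 4->'e', 3->'l', 2->'o', 1->'o', 0->'b'), giving 'naeloob'.

'naeloob'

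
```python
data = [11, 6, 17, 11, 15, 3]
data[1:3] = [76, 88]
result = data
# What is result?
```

data starts as [11, 6, 17, 11, 15, 3] (length 6). The slice data[1:3] covers indices [1, 2] with values [6, 17]. Replacing that slice with [76, 88] (same length) produces [11, 76, 88, 11, 15, 3].

[11, 76, 88, 11, 15, 3]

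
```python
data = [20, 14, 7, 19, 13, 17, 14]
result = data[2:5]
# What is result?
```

data has length 7. The slice data[2:5] selects indices [2, 3, 4] (2->7, 3->19, 4->13), giving [7, 19, 13].

[7, 19, 13]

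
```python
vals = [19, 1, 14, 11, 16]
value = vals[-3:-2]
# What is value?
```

vals has length 5. The slice vals[-3:-2] selects indices [2] (2->14), giving [14].

[14]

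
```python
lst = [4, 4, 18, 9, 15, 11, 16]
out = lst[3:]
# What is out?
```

lst has length 7. The slice lst[3:] selects indices [3, 4, 5, 6] (3->9, 4->15, 5->11, 6->16), giving [9, 15, 11, 16].

[9, 15, 11, 16]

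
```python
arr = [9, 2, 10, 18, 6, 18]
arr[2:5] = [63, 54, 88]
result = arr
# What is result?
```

arr starts as [9, 2, 10, 18, 6, 18] (length 6). The slice arr[2:5] covers indices [2, 3, 4] with values [10, 18, 6]. Replacing that slice with [63, 54, 88] (same length) produces [9, 2, 63, 54, 88, 18].

[9, 2, 63, 54, 88, 18]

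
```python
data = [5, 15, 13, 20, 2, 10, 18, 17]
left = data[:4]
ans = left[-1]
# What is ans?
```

data has length 8. The slice data[:4] selects indices [0, 1, 2, 3] (0->5, 1->15, 2->13, 3->20), giving [5, 15, 13, 20]. So left = [5, 15, 13, 20]. Then left[-1] = 20.

20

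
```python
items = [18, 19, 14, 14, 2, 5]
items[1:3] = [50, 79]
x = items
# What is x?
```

items starts as [18, 19, 14, 14, 2, 5] (length 6). The slice items[1:3] covers indices [1, 2] with values [19, 14]. Replacing that slice with [50, 79] (same length) produces [18, 50, 79, 14, 2, 5].

[18, 50, 79, 14, 2, 5]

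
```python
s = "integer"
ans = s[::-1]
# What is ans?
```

s has length 7. The slice s[::-1] selects indices [6, 5, 4, 3, 2, 1, 0] (6->'r', 5->'e', 4->'g', 3->'e', 2->'t', 1->'n', 0->'i'), giving 'regetni'.

'regetni'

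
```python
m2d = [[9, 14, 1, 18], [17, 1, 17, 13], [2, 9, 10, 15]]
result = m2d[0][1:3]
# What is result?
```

m2d[0] = [9, 14, 1, 18]. m2d[0] has length 4. The slice m2d[0][1:3] selects indices [1, 2] (1->14, 2->1), giving [14, 1].

[14, 1]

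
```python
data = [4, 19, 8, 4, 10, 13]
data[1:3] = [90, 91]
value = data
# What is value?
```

data starts as [4, 19, 8, 4, 10, 13] (length 6). The slice data[1:3] covers indices [1, 2] with values [19, 8]. Replacing that slice with [90, 91] (same length) produces [4, 90, 91, 4, 10, 13].

[4, 90, 91, 4, 10, 13]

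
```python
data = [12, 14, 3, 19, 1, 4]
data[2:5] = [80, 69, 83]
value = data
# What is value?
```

data starts as [12, 14, 3, 19, 1, 4] (length 6). The slice data[2:5] covers indices [2, 3, 4] with values [3, 19, 1]. Replacing that slice with [80, 69, 83] (same length) produces [12, 14, 80, 69, 83, 4].

[12, 14, 80, 69, 83, 4]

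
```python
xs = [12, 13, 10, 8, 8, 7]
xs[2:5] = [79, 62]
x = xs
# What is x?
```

xs starts as [12, 13, 10, 8, 8, 7] (length 6). The slice xs[2:5] covers indices [2, 3, 4] with values [10, 8, 8]. Replacing that slice with [79, 62] (different length) produces [12, 13, 79, 62, 7].

[12, 13, 79, 62, 7]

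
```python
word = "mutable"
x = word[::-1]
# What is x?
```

word has length 7. The slice word[::-1] selects indices [6, 5, 4, 3, 2, 1, 0] (6->'e', 5->'l', 4->'b', 3->'a', 2->'t', 1->'u', 0->'m'), giving 'elbatum'.

'elbatum'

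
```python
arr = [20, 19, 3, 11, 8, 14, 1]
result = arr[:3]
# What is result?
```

arr has length 7. The slice arr[:3] selects indices [0, 1, 2] (0->20, 1->19, 2->3), giving [20, 19, 3].

[20, 19, 3]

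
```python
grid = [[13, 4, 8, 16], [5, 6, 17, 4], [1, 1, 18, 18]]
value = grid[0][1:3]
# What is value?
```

grid[0] = [13, 4, 8, 16]. grid[0] has length 4. The slice grid[0][1:3] selects indices [1, 2] (1->4, 2->8), giving [4, 8].

[4, 8]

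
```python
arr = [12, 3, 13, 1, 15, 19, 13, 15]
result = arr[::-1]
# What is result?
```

arr has length 8. The slice arr[::-1] selects indices [7, 6, 5, 4, 3, 2, 1, 0] (7->15, 6->13, 5->19, 4->15, 3->1, 2->13, 1->3, 0->12), giving [15, 13, 19, 15, 1, 13, 3, 12].

[15, 13, 19, 15, 1, 13, 3, 12]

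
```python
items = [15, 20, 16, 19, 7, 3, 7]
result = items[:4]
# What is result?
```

items has length 7. The slice items[:4] selects indices [0, 1, 2, 3] (0->15, 1->20, 2->16, 3->19), giving [15, 20, 16, 19].

[15, 20, 16, 19]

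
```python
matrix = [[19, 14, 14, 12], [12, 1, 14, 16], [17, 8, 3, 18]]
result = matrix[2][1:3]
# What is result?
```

matrix[2] = [17, 8, 3, 18]. matrix[2] has length 4. The slice matrix[2][1:3] selects indices [1, 2] (1->8, 2->3), giving [8, 3].

[8, 3]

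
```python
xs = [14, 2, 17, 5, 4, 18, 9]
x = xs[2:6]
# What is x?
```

xs has length 7. The slice xs[2:6] selects indices [2, 3, 4, 5] (2->17, 3->5, 4->4, 5->18), giving [17, 5, 4, 18].

[17, 5, 4, 18]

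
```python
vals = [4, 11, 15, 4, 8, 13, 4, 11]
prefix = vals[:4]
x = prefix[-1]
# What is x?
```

vals has length 8. The slice vals[:4] selects indices [0, 1, 2, 3] (0->4, 1->11, 2->15, 3->4), giving [4, 11, 15, 4]. So prefix = [4, 11, 15, 4]. Then prefix[-1] = 4.

4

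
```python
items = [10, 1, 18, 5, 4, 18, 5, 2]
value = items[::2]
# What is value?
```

items has length 8. The slice items[::2] selects indices [0, 2, 4, 6] (0->10, 2->18, 4->4, 6->5), giving [10, 18, 4, 5].

[10, 18, 4, 5]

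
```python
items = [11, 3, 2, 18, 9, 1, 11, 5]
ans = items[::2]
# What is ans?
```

items has length 8. The slice items[::2] selects indices [0, 2, 4, 6] (0->11, 2->2, 4->9, 6->11), giving [11, 2, 9, 11].

[11, 2, 9, 11]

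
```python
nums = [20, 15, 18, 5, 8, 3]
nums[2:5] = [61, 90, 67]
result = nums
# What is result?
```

nums starts as [20, 15, 18, 5, 8, 3] (length 6). The slice nums[2:5] covers indices [2, 3, 4] with values [18, 5, 8]. Replacing that slice with [61, 90, 67] (same length) produces [20, 15, 61, 90, 67, 3].

[20, 15, 61, 90, 67, 3]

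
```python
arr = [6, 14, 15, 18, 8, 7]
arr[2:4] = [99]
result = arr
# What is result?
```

arr starts as [6, 14, 15, 18, 8, 7] (length 6). The slice arr[2:4] covers indices [2, 3] with values [15, 18]. Replacing that slice with [99] (different length) produces [6, 14, 99, 8, 7].

[6, 14, 99, 8, 7]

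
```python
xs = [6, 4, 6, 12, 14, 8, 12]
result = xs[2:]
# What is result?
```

xs has length 7. The slice xs[2:] selects indices [2, 3, 4, 5, 6] (2->6, 3->12, 4->14, 5->8, 6->12), giving [6, 12, 14, 8, 12].

[6, 12, 14, 8, 12]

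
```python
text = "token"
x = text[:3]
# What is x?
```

text has length 5. The slice text[:3] selects indices [0, 1, 2] (0->'t', 1->'o', 2->'k'), giving 'tok'.

'tok'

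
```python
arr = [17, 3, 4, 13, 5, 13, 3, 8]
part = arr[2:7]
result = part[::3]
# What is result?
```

arr has length 8. The slice arr[2:7] selects indices [2, 3, 4, 5, 6] (2->4, 3->13, 4->5, 5->13, 6->3), giving [4, 13, 5, 13, 3]. So part = [4, 13, 5, 13, 3]. part has length 5. The slice part[::3] selects indices [0, 3] (0->4, 3->13), giving [4, 13].

[4, 13]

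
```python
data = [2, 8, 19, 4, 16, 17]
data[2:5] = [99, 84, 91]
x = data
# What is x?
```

data starts as [2, 8, 19, 4, 16, 17] (length 6). The slice data[2:5] covers indices [2, 3, 4] with values [19, 4, 16]. Replacing that slice with [99, 84, 91] (same length) produces [2, 8, 99, 84, 91, 17].

[2, 8, 99, 84, 91, 17]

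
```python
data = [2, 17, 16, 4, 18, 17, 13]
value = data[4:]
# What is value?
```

data has length 7. The slice data[4:] selects indices [4, 5, 6] (4->18, 5->17, 6->13), giving [18, 17, 13].

[18, 17, 13]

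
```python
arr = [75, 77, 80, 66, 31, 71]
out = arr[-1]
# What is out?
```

arr has length 6. Negative index -1 maps to positive index 6 + (-1) = 5. arr[5] = 71.

71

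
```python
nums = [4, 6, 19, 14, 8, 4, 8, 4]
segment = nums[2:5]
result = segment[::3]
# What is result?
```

nums has length 8. The slice nums[2:5] selects indices [2, 3, 4] (2->19, 3->14, 4->8), giving [19, 14, 8]. So segment = [19, 14, 8]. segment has length 3. The slice segment[::3] selects indices [0] (0->19), giving [19].

[19]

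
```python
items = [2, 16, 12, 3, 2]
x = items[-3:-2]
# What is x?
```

items has length 5. The slice items[-3:-2] selects indices [2] (2->12), giving [12].

[12]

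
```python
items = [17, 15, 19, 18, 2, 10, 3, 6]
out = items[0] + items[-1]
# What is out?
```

items has length 8. items[0] = 17.
items has length 8. Negative index -1 maps to positive index 8 + (-1) = 7. items[7] = 6.
Sum: 17 + 6 = 23.

23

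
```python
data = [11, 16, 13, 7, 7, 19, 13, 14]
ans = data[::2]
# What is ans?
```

data has length 8. The slice data[::2] selects indices [0, 2, 4, 6] (0->11, 2->13, 4->7, 6->13), giving [11, 13, 7, 13].

[11, 13, 7, 13]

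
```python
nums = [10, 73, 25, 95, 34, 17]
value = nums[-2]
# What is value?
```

nums has length 6. Negative index -2 maps to positive index 6 + (-2) = 4. nums[4] = 34.

34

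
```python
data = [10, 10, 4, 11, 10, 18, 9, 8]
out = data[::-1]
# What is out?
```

data has length 8. The slice data[::-1] selects indices [7, 6, 5, 4, 3, 2, 1, 0] (7->8, 6->9, 5->18, 4->10, 3->11, 2->4, 1->10, 0->10), giving [8, 9, 18, 10, 11, 4, 10, 10].

[8, 9, 18, 10, 11, 4, 10, 10]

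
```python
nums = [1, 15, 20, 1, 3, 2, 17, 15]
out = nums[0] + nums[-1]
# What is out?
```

nums has length 8. nums[0] = 1.
nums has length 8. Negative index -1 maps to positive index 8 + (-1) = 7. nums[7] = 15.
Sum: 1 + 15 = 16.

16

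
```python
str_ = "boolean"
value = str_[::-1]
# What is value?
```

str_ has length 7. The slice str_[::-1] selects indices [6, 5, 4, 3, 2, 1, 0] (6->'n', 5->'a', 4->'e', 3->'l', 2->'o', 1->'o', 0->'b'), giving 'naeloob'.

'naeloob'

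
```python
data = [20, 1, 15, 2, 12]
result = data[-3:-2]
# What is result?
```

data has length 5. The slice data[-3:-2] selects indices [2] (2->15), giving [15].

[15]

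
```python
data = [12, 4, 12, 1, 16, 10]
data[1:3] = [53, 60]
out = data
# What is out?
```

data starts as [12, 4, 12, 1, 16, 10] (length 6). The slice data[1:3] covers indices [1, 2] with values [4, 12]. Replacing that slice with [53, 60] (same length) produces [12, 53, 60, 1, 16, 10].

[12, 53, 60, 1, 16, 10]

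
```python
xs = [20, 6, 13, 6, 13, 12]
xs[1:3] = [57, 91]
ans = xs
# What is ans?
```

xs starts as [20, 6, 13, 6, 13, 12] (length 6). The slice xs[1:3] covers indices [1, 2] with values [6, 13]. Replacing that slice with [57, 91] (same length) produces [20, 57, 91, 6, 13, 12].

[20, 57, 91, 6, 13, 12]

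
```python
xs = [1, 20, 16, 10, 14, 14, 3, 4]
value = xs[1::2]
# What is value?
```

xs has length 8. The slice xs[1::2] selects indices [1, 3, 5, 7] (1->20, 3->10, 5->14, 7->4), giving [20, 10, 14, 4].

[20, 10, 14, 4]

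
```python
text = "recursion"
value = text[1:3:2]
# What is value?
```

text has length 9. The slice text[1:3:2] selects indices [1] (1->'e'), giving 'e'.

'e'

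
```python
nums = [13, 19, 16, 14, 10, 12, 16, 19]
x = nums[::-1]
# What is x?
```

nums has length 8. The slice nums[::-1] selects indices [7, 6, 5, 4, 3, 2, 1, 0] (7->19, 6->16, 5->12, 4->10, 3->14, 2->16, 1->19, 0->13), giving [19, 16, 12, 10, 14, 16, 19, 13].

[19, 16, 12, 10, 14, 16, 19, 13]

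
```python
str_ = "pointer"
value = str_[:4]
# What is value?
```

str_ has length 7. The slice str_[:4] selects indices [0, 1, 2, 3] (0->'p', 1->'o', 2->'i', 3->'n'), giving 'poin'.

'poin'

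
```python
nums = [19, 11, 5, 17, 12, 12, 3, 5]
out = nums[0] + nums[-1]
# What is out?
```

nums has length 8. nums[0] = 19.
nums has length 8. Negative index -1 maps to positive index 8 + (-1) = 7. nums[7] = 5.
Sum: 19 + 5 = 24.

24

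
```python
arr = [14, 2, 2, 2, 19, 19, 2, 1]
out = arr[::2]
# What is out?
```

arr has length 8. The slice arr[::2] selects indices [0, 2, 4, 6] (0->14, 2->2, 4->19, 6->2), giving [14, 2, 19, 2].

[14, 2, 19, 2]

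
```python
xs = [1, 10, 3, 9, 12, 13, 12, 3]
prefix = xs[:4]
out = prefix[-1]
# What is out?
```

xs has length 8. The slice xs[:4] selects indices [0, 1, 2, 3] (0->1, 1->10, 2->3, 3->9), giving [1, 10, 3, 9]. So prefix = [1, 10, 3, 9]. Then prefix[-1] = 9.

9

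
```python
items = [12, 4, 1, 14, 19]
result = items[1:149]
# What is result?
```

items has length 5. The slice items[1:149] selects indices [1, 2, 3, 4] (1->4, 2->1, 3->14, 4->19), giving [4, 1, 14, 19].

[4, 1, 14, 19]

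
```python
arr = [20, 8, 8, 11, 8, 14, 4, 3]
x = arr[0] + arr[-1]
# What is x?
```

arr has length 8. arr[0] = 20.
arr has length 8. Negative index -1 maps to positive index 8 + (-1) = 7. arr[7] = 3.
Sum: 20 + 3 = 23.

23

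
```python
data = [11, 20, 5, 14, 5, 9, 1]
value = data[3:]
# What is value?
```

data has length 7. The slice data[3:] selects indices [3, 4, 5, 6] (3->14, 4->5, 5->9, 6->1), giving [14, 5, 9, 1].

[14, 5, 9, 1]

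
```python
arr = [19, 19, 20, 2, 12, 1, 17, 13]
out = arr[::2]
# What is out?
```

arr has length 8. The slice arr[::2] selects indices [0, 2, 4, 6] (0->19, 2->20, 4->12, 6->17), giving [19, 20, 12, 17].

[19, 20, 12, 17]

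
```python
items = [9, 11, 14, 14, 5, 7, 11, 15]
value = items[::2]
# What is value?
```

items has length 8. The slice items[::2] selects indices [0, 2, 4, 6] (0->9, 2->14, 4->5, 6->11), giving [9, 14, 5, 11].

[9, 14, 5, 11]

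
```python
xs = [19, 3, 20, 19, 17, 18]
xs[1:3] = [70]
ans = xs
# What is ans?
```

xs starts as [19, 3, 20, 19, 17, 18] (length 6). The slice xs[1:3] covers indices [1, 2] with values [3, 20]. Replacing that slice with [70] (different length) produces [19, 70, 19, 17, 18].

[19, 70, 19, 17, 18]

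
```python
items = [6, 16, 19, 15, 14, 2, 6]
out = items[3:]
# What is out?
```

items has length 7. The slice items[3:] selects indices [3, 4, 5, 6] (3->15, 4->14, 5->2, 6->6), giving [15, 14, 2, 6].

[15, 14, 2, 6]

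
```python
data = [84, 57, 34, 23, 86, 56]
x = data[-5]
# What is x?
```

data has length 6. Negative index -5 maps to positive index 6 + (-5) = 1. data[1] = 57.

57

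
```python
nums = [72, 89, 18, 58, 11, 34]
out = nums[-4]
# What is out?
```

nums has length 6. Negative index -4 maps to positive index 6 + (-4) = 2. nums[2] = 18.

18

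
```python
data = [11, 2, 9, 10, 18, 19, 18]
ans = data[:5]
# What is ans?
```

data has length 7. The slice data[:5] selects indices [0, 1, 2, 3, 4] (0->11, 1->2, 2->9, 3->10, 4->18), giving [11, 2, 9, 10, 18].

[11, 2, 9, 10, 18]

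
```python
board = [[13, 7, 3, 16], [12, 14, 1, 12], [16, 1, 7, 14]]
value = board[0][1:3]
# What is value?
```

board[0] = [13, 7, 3, 16]. board[0] has length 4. The slice board[0][1:3] selects indices [1, 2] (1->7, 2->3), giving [7, 3].

[7, 3]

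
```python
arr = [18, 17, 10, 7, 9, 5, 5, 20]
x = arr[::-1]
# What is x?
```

arr has length 8. The slice arr[::-1] selects indices [7, 6, 5, 4, 3, 2, 1, 0] (7->20, 6->5, 5->5, 4->9, 3->7, 2->10, 1->17, 0->18), giving [20, 5, 5, 9, 7, 10, 17, 18].

[20, 5, 5, 9, 7, 10, 17, 18]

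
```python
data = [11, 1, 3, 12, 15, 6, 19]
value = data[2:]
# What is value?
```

data has length 7. The slice data[2:] selects indices [2, 3, 4, 5, 6] (2->3, 3->12, 4->15, 5->6, 6->19), giving [3, 12, 15, 6, 19].

[3, 12, 15, 6, 19]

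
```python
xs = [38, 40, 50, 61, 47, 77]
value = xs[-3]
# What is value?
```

xs has length 6. Negative index -3 maps to positive index 6 + (-3) = 3. xs[3] = 61.

61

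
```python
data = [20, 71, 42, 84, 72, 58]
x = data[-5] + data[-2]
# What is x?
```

data has length 6. Negative index -5 maps to positive index 6 + (-5) = 1. data[1] = 71.
data has length 6. Negative index -2 maps to positive index 6 + (-2) = 4. data[4] = 72.
Sum: 71 + 72 = 143.

143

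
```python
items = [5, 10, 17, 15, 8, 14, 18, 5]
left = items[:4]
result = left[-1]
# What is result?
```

items has length 8. The slice items[:4] selects indices [0, 1, 2, 3] (0->5, 1->10, 2->17, 3->15), giving [5, 10, 17, 15]. So left = [5, 10, 17, 15]. Then left[-1] = 15.

15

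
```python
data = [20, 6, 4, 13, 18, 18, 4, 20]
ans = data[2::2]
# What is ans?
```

data has length 8. The slice data[2::2] selects indices [2, 4, 6] (2->4, 4->18, 6->4), giving [4, 18, 4].

[4, 18, 4]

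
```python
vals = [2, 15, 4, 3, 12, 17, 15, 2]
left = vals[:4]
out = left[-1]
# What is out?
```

vals has length 8. The slice vals[:4] selects indices [0, 1, 2, 3] (0->2, 1->15, 2->4, 3->3), giving [2, 15, 4, 3]. So left = [2, 15, 4, 3]. Then left[-1] = 3.

3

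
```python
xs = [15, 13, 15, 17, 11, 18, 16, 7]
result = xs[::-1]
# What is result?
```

xs has length 8. The slice xs[::-1] selects indices [7, 6, 5, 4, 3, 2, 1, 0] (7->7, 6->16, 5->18, 4->11, 3->17, 2->15, 1->13, 0->15), giving [7, 16, 18, 11, 17, 15, 13, 15].

[7, 16, 18, 11, 17, 15, 13, 15]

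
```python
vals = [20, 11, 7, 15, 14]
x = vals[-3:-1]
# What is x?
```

vals has length 5. The slice vals[-3:-1] selects indices [2, 3] (2->7, 3->15), giving [7, 15].

[7, 15]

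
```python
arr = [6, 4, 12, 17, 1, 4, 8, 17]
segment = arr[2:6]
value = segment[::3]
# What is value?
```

arr has length 8. The slice arr[2:6] selects indices [2, 3, 4, 5] (2->12, 3->17, 4->1, 5->4), giving [12, 17, 1, 4]. So segment = [12, 17, 1, 4]. segment has length 4. The slice segment[::3] selects indices [0, 3] (0->12, 3->4), giving [12, 4].

[12, 4]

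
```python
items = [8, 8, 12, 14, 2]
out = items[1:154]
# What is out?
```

items has length 5. The slice items[1:154] selects indices [1, 2, 3, 4] (1->8, 2->12, 3->14, 4->2), giving [8, 12, 14, 2].

[8, 12, 14, 2]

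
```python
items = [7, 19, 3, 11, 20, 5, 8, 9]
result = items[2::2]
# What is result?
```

items has length 8. The slice items[2::2] selects indices [2, 4, 6] (2->3, 4->20, 6->8), giving [3, 20, 8].

[3, 20, 8]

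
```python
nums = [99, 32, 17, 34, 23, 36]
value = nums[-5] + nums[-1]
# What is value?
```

nums has length 6. Negative index -5 maps to positive index 6 + (-5) = 1. nums[1] = 32.
nums has length 6. Negative index -1 maps to positive index 6 + (-1) = 5. nums[5] = 36.
Sum: 32 + 36 = 68.

68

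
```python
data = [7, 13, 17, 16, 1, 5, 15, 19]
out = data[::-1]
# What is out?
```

data has length 8. The slice data[::-1] selects indices [7, 6, 5, 4, 3, 2, 1, 0] (7->19, 6->15, 5->5, 4->1, 3->16, 2->17, 1->13, 0->7), giving [19, 15, 5, 1, 16, 17, 13, 7].

[19, 15, 5, 1, 16, 17, 13, 7]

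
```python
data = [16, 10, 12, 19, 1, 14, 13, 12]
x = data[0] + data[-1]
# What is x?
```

data has length 8. data[0] = 16.
data has length 8. Negative index -1 maps to positive index 8 + (-1) = 7. data[7] = 12.
Sum: 16 + 12 = 28.

28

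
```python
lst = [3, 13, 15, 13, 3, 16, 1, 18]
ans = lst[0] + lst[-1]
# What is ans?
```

lst has length 8. lst[0] = 3.
lst has length 8. Negative index -1 maps to positive index 8 + (-1) = 7. lst[7] = 18.
Sum: 3 + 18 = 21.

21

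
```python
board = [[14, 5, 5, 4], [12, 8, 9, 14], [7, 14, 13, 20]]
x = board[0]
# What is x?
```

board has 3 rows. Row 0 is [14, 5, 5, 4].

[14, 5, 5, 4]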